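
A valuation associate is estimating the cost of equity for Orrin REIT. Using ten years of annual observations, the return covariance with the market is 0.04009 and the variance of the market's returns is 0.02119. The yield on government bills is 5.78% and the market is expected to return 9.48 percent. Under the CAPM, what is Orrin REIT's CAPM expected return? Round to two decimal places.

12.78%

β = Cov(R_i, R_m) / Var(R_m) = 0.04009 / 0.02119 = 1.8919
MRP = 9.48% − 5.78% = 3.70%
E(R) = R_f + β × MRP = 5.78% + 1.8919 × 3.70% = 12.78%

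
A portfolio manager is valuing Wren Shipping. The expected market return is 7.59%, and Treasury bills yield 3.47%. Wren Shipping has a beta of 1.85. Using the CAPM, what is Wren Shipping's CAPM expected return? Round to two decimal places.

11.09%

Market risk premium = E(R_m) − R_f = 7.59% − 3.47% = 4.12%
E(R) = R_f + β × MRP = 3.47% + 1.85 × 4.12% = 11.09%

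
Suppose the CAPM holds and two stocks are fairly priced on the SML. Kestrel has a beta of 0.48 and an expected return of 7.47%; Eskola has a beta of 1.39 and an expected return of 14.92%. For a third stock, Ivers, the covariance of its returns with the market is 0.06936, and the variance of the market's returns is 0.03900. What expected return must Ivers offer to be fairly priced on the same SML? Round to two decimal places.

18.10%

MRP = (14.92% − 7.47%) / (1.39 − 0.48) = 8.1868%
R_f = 7.47% − 0.48 × 8.1868% = 3.5403%
β_Ivers = Cov / Var(R_m) = 0.06936 / 0.03900 = 1.7785
E(R_Ivers) = R_f + β × MRP = 3.5403% + 1.7785 × 8.1868% = 18.10%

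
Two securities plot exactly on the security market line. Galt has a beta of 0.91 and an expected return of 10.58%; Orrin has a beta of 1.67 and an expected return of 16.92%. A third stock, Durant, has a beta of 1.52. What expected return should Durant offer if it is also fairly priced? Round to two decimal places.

15.67%

MRP (SML slope) = (16.92% − 10.58%) / (1.67 − 0.91) = 6.34% / 0.76 = 8.3421%
R_f (intercept) = 10.58% − 0.91 × 8.3421% = 2.9887%
E(R_Durant) = R_f + β × MRP = 2.9887% + 1.52 × 8.3421% = 15.67%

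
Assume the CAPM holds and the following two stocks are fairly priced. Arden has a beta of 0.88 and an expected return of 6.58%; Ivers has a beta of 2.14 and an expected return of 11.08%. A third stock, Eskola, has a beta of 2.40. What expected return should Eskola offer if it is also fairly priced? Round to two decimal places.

MRP (SML slope) = (11.08% − 6.58%) / (2.14 − 0.88) = 4.50% / 1.26 = 3.5714%
R_f (intercept) = 6.58% − 0.88 × 3.5714% = 3.4372%
E(R_Eskola) = R_f + β × MRP = 3.4372% + 2.40 × 3.5714% = 12.01%

12.01%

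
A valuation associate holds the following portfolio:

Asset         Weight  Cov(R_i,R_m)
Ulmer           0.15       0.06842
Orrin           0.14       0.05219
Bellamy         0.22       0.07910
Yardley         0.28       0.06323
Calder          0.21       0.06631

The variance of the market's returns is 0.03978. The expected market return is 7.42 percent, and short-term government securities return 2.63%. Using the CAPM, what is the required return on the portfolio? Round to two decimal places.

10.65%

β_Ulmer = 0.06842 / 0.03978 = 1.7200
β_Orrin = 0.05219 / 0.03978 = 1.3120
β_Bellamy = 0.07910 / 0.03978 = 1.9884
β_Yardley = 0.06323 / 0.03978 = 1.5895
β_Calder = 0.06631 / 0.03978 = 1.6669
β_P = Σ w_i β_i = 0.15×1.7200 + 0.14×1.3120 + 0.22×1.9884 + 0.28×1.5895 + 0.21×1.6669 = 1.6742
MRP = 7.42% − 2.63% = 4.79%
E(R_P) = R_f + β_P × MRP = 2.63% + 1.6742 × 4.79% = 10.65%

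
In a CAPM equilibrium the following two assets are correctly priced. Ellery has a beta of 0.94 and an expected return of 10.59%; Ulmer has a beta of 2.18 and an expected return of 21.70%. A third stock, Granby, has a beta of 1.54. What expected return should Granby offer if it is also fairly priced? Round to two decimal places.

15.97%

MRP (SML slope) = (21.70% − 10.59%) / (2.18 − 0.94) = 11.11% / 1.24 = 8.9597%
R_f (intercept) = 10.59% − 0.94 × 8.9597% = 2.1679%
E(R_Granby) = R_f + β × MRP = 2.1679% + 1.54 × 8.9597% = 15.97%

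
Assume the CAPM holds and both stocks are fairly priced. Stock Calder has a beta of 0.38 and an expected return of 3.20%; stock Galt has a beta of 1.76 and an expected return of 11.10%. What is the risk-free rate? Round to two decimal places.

1.02%

Both satisfy E(R) = R_f + β·MRP, so the slope of the SML is
MRP = (11.10% − 3.20%) / (1.76 − 0.38) = 7.90% / 1.38 = 5.7246%
R_f = E(R_Calder) − β_Calder·MRP = 3.20% − 0.38 × 5.7246% = 1.0247%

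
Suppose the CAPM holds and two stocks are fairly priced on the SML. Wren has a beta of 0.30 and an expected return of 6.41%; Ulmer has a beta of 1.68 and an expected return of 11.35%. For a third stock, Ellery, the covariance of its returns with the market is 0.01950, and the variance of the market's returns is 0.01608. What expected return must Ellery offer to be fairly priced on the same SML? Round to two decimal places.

MRP = (11.35% − 6.41%) / (1.68 − 0.30) = 3.5797%
R_f = 6.41% − 0.30 × 3.5797% = 5.3361%
β_Ellery = Cov / Var(R_m) = 0.01950 / 0.01608 = 1.2127
E(R_Ellery) = R_f + β × MRP = 5.3361% + 1.2127 × 3.5797% = 9.68%

9.68%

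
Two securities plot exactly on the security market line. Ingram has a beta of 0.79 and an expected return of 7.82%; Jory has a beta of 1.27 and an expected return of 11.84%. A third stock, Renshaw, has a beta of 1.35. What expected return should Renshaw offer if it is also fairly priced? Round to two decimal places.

12.51%

MRP (SML slope) = (11.84% − 7.82%) / (1.27 − 0.79) = 4.02% / 0.48 = 8.3750%
R_f (intercept) = 7.82% − 0.79 × 8.3750% = 1.2038%
E(R_Renshaw) = R_f + β × MRP = 1.2038% + 1.35 × 8.3750% = 12.51%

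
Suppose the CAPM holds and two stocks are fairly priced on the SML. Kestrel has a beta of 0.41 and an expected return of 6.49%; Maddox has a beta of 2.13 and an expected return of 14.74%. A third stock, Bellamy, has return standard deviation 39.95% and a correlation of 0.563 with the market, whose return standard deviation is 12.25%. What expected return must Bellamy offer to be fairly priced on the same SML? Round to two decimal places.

13.33%

MRP = (14.74% − 6.49%) / (2.13 − 0.41) = 4.7965%
R_f = 6.49% − 0.41 × 4.7965% = 4.5234%
β_Bellamy = ρ·σ_i/σ_m = 0.563 × 39.95 / 12.25 = 1.8361
E(R_Bellamy) = R_f + β × MRP = 4.5234% + 1.8361 × 4.7965% = 13.33%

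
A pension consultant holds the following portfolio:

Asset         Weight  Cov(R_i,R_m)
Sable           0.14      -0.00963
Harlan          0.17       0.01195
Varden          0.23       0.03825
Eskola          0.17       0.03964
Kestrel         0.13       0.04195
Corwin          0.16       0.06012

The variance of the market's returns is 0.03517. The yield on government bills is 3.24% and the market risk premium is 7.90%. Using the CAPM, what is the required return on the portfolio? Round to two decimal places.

β_Sable = -0.00963 / 0.03517 = -0.2738
β_Harlan = 0.01195 / 0.03517 = 0.3398
β_Varden = 0.03825 / 0.03517 = 1.0876
β_Eskola = 0.03964 / 0.03517 = 1.1271
β_Kestrel = 0.04195 / 0.03517 = 1.1928
β_Corwin = 0.06012 / 0.03517 = 1.7094
β_P = Σ w_i β_i = 0.14×-0.2738 + 0.17×0.3398 + 0.23×1.0876 + 0.17×1.1271 + 0.13×1.1928 + 0.16×1.7094 = 0.8898
E(R_P) = R_f + β_P × MRP = 3.24% + 0.8898 × 7.90% = 10.27%

10.27%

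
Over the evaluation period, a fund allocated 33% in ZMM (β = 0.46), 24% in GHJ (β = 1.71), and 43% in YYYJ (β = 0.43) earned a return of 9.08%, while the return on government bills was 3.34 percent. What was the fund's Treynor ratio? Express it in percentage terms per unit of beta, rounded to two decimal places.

7.68%

β_P = 0.33×0.46 + 0.24×1.71 + 0.43×0.43 = 0.7471
Treynor = (R_P − R_f) / β_P = (9.08% − 3.34%) / 0.7471 = 5.74% / 0.7471 = 7.68%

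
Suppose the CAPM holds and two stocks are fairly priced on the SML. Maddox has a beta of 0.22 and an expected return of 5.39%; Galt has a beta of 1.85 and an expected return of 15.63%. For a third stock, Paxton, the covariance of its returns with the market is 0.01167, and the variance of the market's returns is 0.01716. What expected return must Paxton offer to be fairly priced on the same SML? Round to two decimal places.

8.28%

MRP = (15.63% − 5.39%) / (1.85 − 0.22) = 6.2822%
R_f = 5.39% − 0.22 × 6.2822% = 4.0079%
β_Paxton = Cov / Var(R_m) = 0.01167 / 0.01716 = 0.6801
E(R_Paxton) = R_f + β × MRP = 4.0079% + 0.6801 × 6.2822% = 8.28%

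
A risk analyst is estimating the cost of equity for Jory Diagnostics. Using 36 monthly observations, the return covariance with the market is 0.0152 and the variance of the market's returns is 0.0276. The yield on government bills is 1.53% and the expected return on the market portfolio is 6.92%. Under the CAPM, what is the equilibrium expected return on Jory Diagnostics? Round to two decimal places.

β = Cov(R_i, R_m) / Var(R_m) = 0.0152 / 0.0276 = 0.5507
MRP = 6.92% − 1.53% = 5.39%
E(R) = R_f + β × MRP = 1.53% + 0.5507 × 5.39% = 4.50%

4.50%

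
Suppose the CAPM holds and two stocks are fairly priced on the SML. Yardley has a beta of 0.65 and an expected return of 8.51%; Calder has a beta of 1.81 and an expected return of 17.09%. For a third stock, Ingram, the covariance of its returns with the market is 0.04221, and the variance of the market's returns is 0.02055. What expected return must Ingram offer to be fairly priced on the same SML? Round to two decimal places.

18.89%

MRP = (17.09% − 8.51%) / (1.81 − 0.65) = 7.3966%
R_f = 8.51% − 0.65 × 7.3966% = 3.7022%
β_Ingram = Cov / Var(R_m) = 0.04221 / 0.02055 = 2.0540
E(R_Ingram) = R_f + β × MRP = 3.7022% + 2.0540 × 7.3966% = 18.89%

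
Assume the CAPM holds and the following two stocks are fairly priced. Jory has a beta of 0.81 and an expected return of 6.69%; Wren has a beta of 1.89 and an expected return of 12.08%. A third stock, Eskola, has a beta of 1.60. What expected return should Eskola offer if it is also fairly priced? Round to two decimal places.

MRP (SML slope) = (12.08% − 6.69%) / (1.89 − 0.81) = 5.39% / 1.08 = 4.9907%
R_f (intercept) = 6.69% − 0.81 × 4.9907% = 2.6475%
E(R_Eskola) = R_f + β × MRP = 2.6475% + 1.60 × 4.9907% = 10.63%

10.63%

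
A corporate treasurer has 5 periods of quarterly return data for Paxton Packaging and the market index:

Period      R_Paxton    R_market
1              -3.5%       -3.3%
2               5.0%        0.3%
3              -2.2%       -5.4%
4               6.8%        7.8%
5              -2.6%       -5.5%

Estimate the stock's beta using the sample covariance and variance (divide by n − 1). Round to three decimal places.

0.780

Mean R_i = (-3.5 + 5.0 − 2.2 + 6.8 − 2.6) / 5 = 0.7000%
Mean R_m = (-3.3 + 0.3 − 5.4 + 7.8 − 5.5) / 5 = -1.2200%
Σ(R_i − R̄_i)(R_m − R̄_m) = 96.5400  ⇒  Cov = 96.5400 / 4 = 24.1350
Σ(R_m − R̄_m)² = 123.7880  ⇒  Var(R_m) = 123.7880 / 4 = 30.9470
β = Cov / Var(R_m) = 24.1350 / 30.9470 = 0.7799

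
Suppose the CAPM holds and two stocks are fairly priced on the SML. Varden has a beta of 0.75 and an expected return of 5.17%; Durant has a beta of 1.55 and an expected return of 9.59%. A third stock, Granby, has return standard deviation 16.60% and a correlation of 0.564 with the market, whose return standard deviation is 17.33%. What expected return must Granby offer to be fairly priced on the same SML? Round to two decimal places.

4.01%

MRP = (9.59% − 5.17%) / (1.55 − 0.75) = 5.5250%
R_f = 5.17% − 0.75 × 5.5250% = 1.0263%
β_Granby = ρ·σ_i/σ_m = 0.564 × 16.60 / 17.33 = 0.5402
E(R_Granby) = R_f + β × MRP = 1.0263% + 0.5402 × 5.5250% = 4.01%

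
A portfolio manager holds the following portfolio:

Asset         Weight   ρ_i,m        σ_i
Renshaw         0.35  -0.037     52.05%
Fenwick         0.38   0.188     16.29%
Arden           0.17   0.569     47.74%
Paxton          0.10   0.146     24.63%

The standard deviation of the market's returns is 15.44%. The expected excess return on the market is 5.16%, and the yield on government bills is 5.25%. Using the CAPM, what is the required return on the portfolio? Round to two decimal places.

7.08%

β_Renshaw = -0.037 × 52.05% / 15.44% = -0.1247
β_Fenwick = 0.188 × 16.29% / 15.44% = 0.1983
β_Arden = 0.569 × 47.74% / 15.44% = 1.7593
β_Paxton = 0.146 × 24.63% / 15.44% = 0.2329
β_P = Σ w_i β_i = 0.35×-0.1247 + 0.38×0.1983 + 0.17×1.7593 + 0.10×0.2329 = 0.3541
E(R_P) = R_f + β_P × MRP = 5.25% + 0.3541 × 5.16% = 7.08%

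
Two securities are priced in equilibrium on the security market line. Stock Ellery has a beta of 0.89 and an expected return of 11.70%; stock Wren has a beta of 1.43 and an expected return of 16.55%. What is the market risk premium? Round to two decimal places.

8.98%

Both satisfy E(R) = R_f + β·MRP, so the slope of the SML is
MRP = (16.55% − 11.70%) / (1.43 − 0.89) = 4.85% / 0.54 = 8.9815%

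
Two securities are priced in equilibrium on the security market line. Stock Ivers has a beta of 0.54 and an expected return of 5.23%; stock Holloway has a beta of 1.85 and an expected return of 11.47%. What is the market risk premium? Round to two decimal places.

4.76%

Both satisfy E(R) = R_f + β·MRP, so the slope of the SML is
MRP = (11.47% − 5.23%) / (1.85 − 0.54) = 6.24% / 1.31 = 4.7634%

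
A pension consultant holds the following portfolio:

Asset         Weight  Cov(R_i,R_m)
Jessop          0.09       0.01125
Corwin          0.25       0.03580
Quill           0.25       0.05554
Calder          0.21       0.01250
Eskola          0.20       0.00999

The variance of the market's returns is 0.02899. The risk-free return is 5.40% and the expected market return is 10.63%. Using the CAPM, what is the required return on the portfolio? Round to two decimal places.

β_Jessop = 0.01125 / 0.02899 = 0.3881
β_Corwin = 0.03580 / 0.02899 = 1.2349
β_Quill = 0.05554 / 0.02899 = 1.9158
β_Calder = 0.01250 / 0.02899 = 0.4312
β_Eskola = 0.00999 / 0.02899 = 0.3446
β_P = Σ w_i β_i = 0.09×0.3881 + 0.25×1.2349 + 0.25×1.9158 + 0.21×0.4312 + 0.20×0.3446 = 0.9821
MRP = 10.63% − 5.40% = 5.23%
E(R_P) = R_f + β_P × MRP = 5.40% + 0.9821 × 5.23% = 10.54%

10.54%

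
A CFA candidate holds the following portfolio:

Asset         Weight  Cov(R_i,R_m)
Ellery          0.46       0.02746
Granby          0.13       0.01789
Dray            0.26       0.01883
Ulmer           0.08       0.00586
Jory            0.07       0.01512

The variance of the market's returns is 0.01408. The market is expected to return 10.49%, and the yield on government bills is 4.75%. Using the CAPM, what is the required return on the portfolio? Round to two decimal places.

β_Ellery = 0.02746 / 0.01408 = 1.9503
β_Granby = 0.01789 / 0.01408 = 1.2706
β_Dray = 0.01883 / 0.01408 = 1.3374
β_Ulmer = 0.00586 / 0.01408 = 0.4162
β_Jory = 0.01512 / 0.01408 = 1.0739
β_P = Σ w_i β_i = 0.46×1.9503 + 0.13×1.2706 + 0.26×1.3374 + 0.08×0.4162 + 0.07×1.0739 = 1.5185
MRP = 10.49% − 4.75% = 5.74%
E(R_P) = R_f + β_P × MRP = 4.75% + 1.5185 × 5.74% = 13.47%

13.47%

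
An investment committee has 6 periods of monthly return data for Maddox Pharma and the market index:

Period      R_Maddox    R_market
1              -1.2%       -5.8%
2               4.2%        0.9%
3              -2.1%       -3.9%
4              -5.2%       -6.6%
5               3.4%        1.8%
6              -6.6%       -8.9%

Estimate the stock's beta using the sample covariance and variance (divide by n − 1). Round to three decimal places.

0.986

Mean R_i = (-1.2 + 4.2 − 2.1 − 5.2 + 3.4 − 6.6) / 6 = -1.2500%
Mean R_m = (-5.8 + 0.9 − 3.9 − 6.6 + 1.8 − 8.9) / 6 = -3.7500%
Σ(R_i − R̄_i)(R_m − R̄_m) = 89.9850  ⇒  Cov = 89.9850 / 5 = 17.9970
Σ(R_m − R̄_m)² = 91.2950  ⇒  Var(R_m) = 91.2950 / 5 = 18.2590
β = Cov / Var(R_m) = 17.9970 / 18.2590 = 0.9857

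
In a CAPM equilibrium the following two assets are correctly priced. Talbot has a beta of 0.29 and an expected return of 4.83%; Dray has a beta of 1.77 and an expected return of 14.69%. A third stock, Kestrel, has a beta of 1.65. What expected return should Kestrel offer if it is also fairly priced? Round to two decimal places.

13.89%

MRP (SML slope) = (14.69% − 4.83%) / (1.77 − 0.29) = 9.86% / 1.48 = 6.6622%
R_f (intercept) = 4.83% − 0.29 × 6.6622% = 2.8980%
E(R_Kestrel) = R_f + β × MRP = 2.8980% + 1.65 × 6.6622% = 13.89%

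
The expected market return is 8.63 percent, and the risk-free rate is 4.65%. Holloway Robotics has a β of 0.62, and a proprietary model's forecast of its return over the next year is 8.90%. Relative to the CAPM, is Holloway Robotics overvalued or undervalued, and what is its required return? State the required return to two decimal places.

Undervalued; required return 7.12%

MRP = 8.63% − 4.65% = 3.98%
Required return = R_f + β·MRP = 4.65% + 0.62 × 3.98% = 7.12%
Forecast 8.90% > required 7.12% → the stock plots above the SML → undervalued.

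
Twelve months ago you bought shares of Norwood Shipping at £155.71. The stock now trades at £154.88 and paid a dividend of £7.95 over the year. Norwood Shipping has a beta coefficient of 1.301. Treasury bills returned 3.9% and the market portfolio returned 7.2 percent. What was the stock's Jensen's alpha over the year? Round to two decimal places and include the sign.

Realised HPR = (P1 + D1 − P0) / P0 = (154.88 + 7.95 − 155.71) / 155.71 = 7.12 / 155.71 = 4.5726%
MRP = 7.2% − 3.9% = 3.30%
CAPM required = R_f + β·MRP = 3.9% + 1.301 × 3.3% = 8.1933%
α = realised − required = 4.5726% − 8.1933% = -3.62%

-3.62%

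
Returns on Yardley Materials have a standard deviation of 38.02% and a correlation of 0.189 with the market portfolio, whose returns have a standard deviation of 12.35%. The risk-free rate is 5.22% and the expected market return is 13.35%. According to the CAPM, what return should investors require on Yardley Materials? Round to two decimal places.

β = ρ × σ_i / σ_m = 0.189 × 38.02% / 12.35% = 0.5818
MRP = 13.35% − 5.22% = 8.13%
E(R) = 5.22% + 0.5818 × 8.13% = 9.95%

9.95%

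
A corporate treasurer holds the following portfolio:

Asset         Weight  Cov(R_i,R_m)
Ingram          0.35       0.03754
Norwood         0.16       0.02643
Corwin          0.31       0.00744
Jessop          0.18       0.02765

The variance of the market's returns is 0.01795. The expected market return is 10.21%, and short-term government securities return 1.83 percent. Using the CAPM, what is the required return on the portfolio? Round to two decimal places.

13.34%

β_Ingram = 0.03754 / 0.01795 = 2.0914
β_Norwood = 0.02643 / 0.01795 = 1.4724
β_Corwin = 0.00744 / 0.01795 = 0.4145
β_Jessop = 0.02765 / 0.01795 = 1.5404
β_P = Σ w_i β_i = 0.35×2.0914 + 0.16×1.4724 + 0.31×0.4145 + 0.18×1.5404 = 1.3733
MRP = 10.21% − 1.83% = 8.38%
E(R_P) = R_f + β_P × MRP = 1.83% + 1.3733 × 8.38% = 13.34%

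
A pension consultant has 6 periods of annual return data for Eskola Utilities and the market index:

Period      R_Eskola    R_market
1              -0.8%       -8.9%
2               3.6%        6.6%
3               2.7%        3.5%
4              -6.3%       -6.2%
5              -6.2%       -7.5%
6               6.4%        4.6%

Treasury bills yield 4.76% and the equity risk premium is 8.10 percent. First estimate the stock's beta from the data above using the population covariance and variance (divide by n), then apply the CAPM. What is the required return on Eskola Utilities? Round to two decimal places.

9.97%

Mean R_i = (-0.8 + 3.6 + 2.7 − 6.3 − 6.2 + 6.4) / 6 = -0.1000%
Mean R_m = (-8.9 + 6.6 + 3.5 − 6.2 − 7.5 + 4.6) / 6 = -1.3167%
Σ(R_i − R̄_i)(R_m − R̄_m) = 154.5400  ⇒  Cov = 154.5400 / 6 = 25.7567
Σ(R_m − R̄_m)² = 240.4683  ⇒  Var(R_m) = 240.4683 / 6 = 40.0781
β = Cov / Var(R_m) = 25.7567 / 40.0781 = 0.6427
E(R) = R_f + β × MRP = 4.76% + 0.6427 × 8.10% = 9.97%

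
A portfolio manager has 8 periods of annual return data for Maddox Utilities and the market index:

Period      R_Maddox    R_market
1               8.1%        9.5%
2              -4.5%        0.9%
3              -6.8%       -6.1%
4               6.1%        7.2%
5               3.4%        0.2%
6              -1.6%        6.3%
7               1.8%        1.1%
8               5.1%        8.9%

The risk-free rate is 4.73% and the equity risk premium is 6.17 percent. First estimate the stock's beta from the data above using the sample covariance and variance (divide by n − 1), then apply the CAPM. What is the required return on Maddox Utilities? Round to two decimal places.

Mean R_i = (8.1 − 4.5 − 6.8 + 6.1 + 3.4 − 1.6 + 1.8 + 5.1) / 8 = 1.4500%
Mean R_m = (9.5 + 0.9 − 6.1 + 7.2 + 0.2 + 6.3 + 1.1 + 8.9) / 8 = 3.5000%
Σ(R_i − R̄_i)(R_m − R̄_m) = 155.6700  ⇒  Cov = 155.6700 / 7 = 22.2386
Σ(R_m − R̄_m)² = 202.2600  ⇒  Var(R_m) = 202.2600 / 7 = 28.8943
β = Cov / Var(R_m) = 22.2386 / 28.8943 = 0.7697
E(R) = R_f + β × MRP = 4.73% + 0.7697 × 6.17% = 9.48%

9.48%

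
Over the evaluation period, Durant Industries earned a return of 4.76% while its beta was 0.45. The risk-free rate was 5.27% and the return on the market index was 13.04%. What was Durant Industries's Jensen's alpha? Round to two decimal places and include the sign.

Market excess return = 13.04% − 5.27% = 7.77%
CAPM benchmark = R_f + β(R_m − R_f) = 5.27% + 0.45 × 7.77% = 8.7665%
α = actual − benchmark = 4.76% − 8.7665% = -4.01%

-4.01%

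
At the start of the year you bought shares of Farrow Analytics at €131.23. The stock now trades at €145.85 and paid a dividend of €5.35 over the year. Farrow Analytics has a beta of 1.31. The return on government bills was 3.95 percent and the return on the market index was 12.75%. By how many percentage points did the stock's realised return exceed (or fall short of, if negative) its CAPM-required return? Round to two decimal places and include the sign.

Realised HPR = (P1 + D1 − P0) / P0 = (145.85 + 5.35 − 131.23) / 131.23 = 19.97 / 131.23 = 15.2176%
MRP = 12.75% − 3.95% = 8.80%
CAPM required = R_f + β·MRP = 3.95% + 1.31 × 8.80% = 15.4780%
α = realised − required = 15.2176% − 15.4780% = -0.26%

-0.26%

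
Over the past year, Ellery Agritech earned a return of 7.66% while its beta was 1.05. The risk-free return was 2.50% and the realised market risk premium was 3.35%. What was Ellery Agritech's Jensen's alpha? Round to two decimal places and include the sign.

CAPM benchmark = R_f + β(R_m − R_f) = 2.50% + 1.05 × 3.35% = 6.0175%
α = actual − benchmark = 7.66% − 6.0175% = +1.64%

+1.64%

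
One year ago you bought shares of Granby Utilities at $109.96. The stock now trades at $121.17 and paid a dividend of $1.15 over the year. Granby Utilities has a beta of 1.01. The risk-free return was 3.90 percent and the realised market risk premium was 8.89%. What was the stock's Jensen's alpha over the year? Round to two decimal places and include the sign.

Realised HPR = (P1 + D1 − P0) / P0 = (121.17 + 1.15 − 109.96) / 109.96 = 12.36 / 109.96 = 11.2405%
CAPM required = R_f + β·MRP = 3.90% + 1.01 × 8.89% = 12.8789%
α = realised − required = 11.2405% − 12.8789% = -1.64%

-1.64%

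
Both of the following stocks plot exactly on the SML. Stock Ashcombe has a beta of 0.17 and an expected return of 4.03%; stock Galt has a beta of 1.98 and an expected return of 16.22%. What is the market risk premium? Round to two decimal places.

6.73%

Both satisfy E(R) = R_f + β·MRP, so the slope of the SML is
MRP = (16.22% − 4.03%) / (1.98 − 0.17) = 12.19% / 1.81 = 6.7348%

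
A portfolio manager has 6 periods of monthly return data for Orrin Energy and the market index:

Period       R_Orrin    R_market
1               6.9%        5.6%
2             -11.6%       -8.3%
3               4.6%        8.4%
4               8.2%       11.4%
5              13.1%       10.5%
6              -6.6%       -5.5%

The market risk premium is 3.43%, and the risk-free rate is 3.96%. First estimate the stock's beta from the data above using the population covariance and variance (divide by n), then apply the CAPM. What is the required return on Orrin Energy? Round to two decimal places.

Mean R_i = (6.9 − 11.6 + 4.6 + 8.2 + 13.1 − 6.6) / 6 = 2.4333%
Mean R_m = (5.6 − 8.3 + 8.4 + 11.4 + 10.5 − 5.5) / 6 = 3.6833%
Σ(R_i − R̄_i)(R_m − R̄_m) = 387.1133  ⇒  Cov = 387.1133 / 6 = 64.5189
Σ(R_m − R̄_m)² = 359.8683  ⇒  Var(R_m) = 359.8683 / 6 = 59.9781
β = Cov / Var(R_m) = 64.5189 / 59.9781 = 1.0757
E(R) = R_f + β × MRP = 3.96% + 1.0757 × 3.43% = 7.65%

7.65%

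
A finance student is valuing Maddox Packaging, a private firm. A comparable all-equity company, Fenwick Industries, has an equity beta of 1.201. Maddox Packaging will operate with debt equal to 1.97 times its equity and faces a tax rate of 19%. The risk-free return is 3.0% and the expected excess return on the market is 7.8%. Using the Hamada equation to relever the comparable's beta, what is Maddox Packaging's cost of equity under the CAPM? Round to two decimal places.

27.32%

β_L = β_U × [1 + (1 − t)(D/E)] = 1.201 × [1 + (1 − 0.19) × 1.97]
    = 1.201 × [1 + 0.81 × 1.97] = 1.201 × 2.5957 = 3.1174
E(R) = R_f + β_L × MRP = 3.0% + 3.1174 × 7.8% = 27.32%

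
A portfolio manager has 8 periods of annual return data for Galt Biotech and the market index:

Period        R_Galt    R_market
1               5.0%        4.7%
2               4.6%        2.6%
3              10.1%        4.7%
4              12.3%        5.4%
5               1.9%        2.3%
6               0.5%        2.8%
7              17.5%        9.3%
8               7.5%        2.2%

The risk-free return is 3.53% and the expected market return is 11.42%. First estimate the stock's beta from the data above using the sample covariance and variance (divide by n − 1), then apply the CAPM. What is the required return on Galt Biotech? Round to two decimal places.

19.66%

Mean R_i = (5.0 + 4.6 + 10.1 + 12.3 + 1.9 + 0.5 + 17.5 + 7.5) / 8 = 7.4250%
Mean R_m = (4.7 + 2.6 + 4.7 + 5.4 + 2.3 + 2.8 + 9.3 + 2.2) / 8 = 4.2500%
Σ(R_i − R̄_i)(R_m − R̄_m) = 81.9200  ⇒  Cov = 81.9200 / 7 = 11.7029
Σ(R_m − R̄_m)² = 40.0600  ⇒  Var(R_m) = 40.0600 / 7 = 5.7229
β = Cov / Var(R_m) = 11.7029 / 5.7229 = 2.0449
MRP = 11.42% − 3.53% = 7.89%
E(R) = R_f + β × MRP = 3.53% + 2.0449 × 7.89% = 19.66%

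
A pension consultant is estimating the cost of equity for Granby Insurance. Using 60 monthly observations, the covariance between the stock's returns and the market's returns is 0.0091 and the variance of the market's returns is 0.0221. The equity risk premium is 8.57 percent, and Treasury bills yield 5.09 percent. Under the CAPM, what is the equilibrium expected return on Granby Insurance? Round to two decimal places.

8.62%

β = Cov(R_i, R_m) / Var(R_m) = 0.0091 / 0.0221 = 0.4118
E(R) = R_f + β × MRP = 5.09% + 0.4118 × 8.57% = 8.62%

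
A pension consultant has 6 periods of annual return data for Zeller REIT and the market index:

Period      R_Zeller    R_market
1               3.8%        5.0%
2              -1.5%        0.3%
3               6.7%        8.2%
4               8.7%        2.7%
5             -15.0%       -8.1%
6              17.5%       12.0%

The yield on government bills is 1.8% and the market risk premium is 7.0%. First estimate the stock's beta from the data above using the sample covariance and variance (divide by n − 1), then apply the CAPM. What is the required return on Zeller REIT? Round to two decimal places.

12.24%

Mean R_i = (3.8 − 1.5 + 6.7 + 8.7 − 15.0 + 17.5) / 6 = 3.3667%
Mean R_m = (5.0 + 0.3 + 8.2 + 2.7 − 8.1 + 12.0) / 6 = 3.3500%
Σ(R_i − R̄_i)(R_m − R̄_m) = 360.8100  ⇒  Cov = 360.8100 / 5 = 72.1620
Σ(R_m − R̄_m)² = 241.8950  ⇒  Var(R_m) = 241.8950 / 5 = 48.3790
β = Cov / Var(R_m) = 72.1620 / 48.3790 = 1.4916
E(R) = R_f + β × MRP = 1.8% + 1.4916 × 7.0% = 12.24%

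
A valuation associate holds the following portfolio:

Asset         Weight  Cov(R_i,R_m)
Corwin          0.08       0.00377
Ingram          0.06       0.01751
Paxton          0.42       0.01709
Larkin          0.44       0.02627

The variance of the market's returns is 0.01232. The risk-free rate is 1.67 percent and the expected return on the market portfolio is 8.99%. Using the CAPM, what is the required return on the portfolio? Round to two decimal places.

13.61%

β_Corwin = 0.00377 / 0.01232 = 0.3060
β_Ingram = 0.01751 / 0.01232 = 1.4213
β_Paxton = 0.01709 / 0.01232 = 1.3872
β_Larkin = 0.02627 / 0.01232 = 2.1323
β_P = Σ w_i β_i = 0.08×0.3060 + 0.06×1.4213 + 0.42×1.3872 + 0.44×2.1323 = 1.6306
MRP = 8.99% − 1.67% = 7.32%
E(R_P) = R_f + β_P × MRP = 1.67% + 1.6306 × 7.32% = 13.61%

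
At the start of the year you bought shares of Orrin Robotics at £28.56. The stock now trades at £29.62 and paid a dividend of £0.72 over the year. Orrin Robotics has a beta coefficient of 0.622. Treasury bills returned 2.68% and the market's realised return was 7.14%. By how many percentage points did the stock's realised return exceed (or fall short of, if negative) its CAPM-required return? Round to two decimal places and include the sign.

Realised HPR = (P1 + D1 − P0) / P0 = (29.62 + 0.72 − 28.56) / 28.56 = 1.78 / 28.56 = 6.2325%
MRP = 7.14% − 2.68% = 4.46%
CAPM required = R_f + β·MRP = 2.68% + 0.622 × 4.46% = 5.45412%
α = realised − required = 6.2325% − 5.45412% = +0.78%

+0.78%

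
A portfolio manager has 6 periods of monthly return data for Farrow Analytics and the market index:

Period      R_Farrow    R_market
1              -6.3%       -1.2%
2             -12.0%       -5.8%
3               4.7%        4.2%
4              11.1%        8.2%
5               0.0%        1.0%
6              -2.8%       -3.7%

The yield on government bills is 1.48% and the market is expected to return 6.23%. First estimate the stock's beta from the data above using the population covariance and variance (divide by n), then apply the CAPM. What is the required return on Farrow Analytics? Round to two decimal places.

8.62%

Mean R_i = (-6.3 − 12.0 + 4.7 + 11.1 + 0.0 − 2.8) / 6 = -0.8833%
Mean R_m = (-1.2 − 5.8 + 4.2 + 8.2 + 1.0 − 3.7) / 6 = 0.4500%
Σ(R_i − R̄_i)(R_m − R̄_m) = 200.6650  ⇒  Cov = 200.6650 / 6 = 33.4442
Σ(R_m − R̄_m)² = 133.4350  ⇒  Var(R_m) = 133.4350 / 6 = 22.2392
β = Cov / Var(R_m) = 33.4442 / 22.2392 = 1.5038
MRP = 6.23% − 1.48% = 4.75%
E(R) = R_f + β × MRP = 1.48% + 1.5038 × 4.75% = 8.62%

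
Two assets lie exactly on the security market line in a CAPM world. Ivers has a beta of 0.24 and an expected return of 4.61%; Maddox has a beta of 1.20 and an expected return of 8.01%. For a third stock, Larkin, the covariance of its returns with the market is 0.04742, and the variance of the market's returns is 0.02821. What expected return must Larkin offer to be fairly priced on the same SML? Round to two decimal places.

MRP = (8.01% − 4.61%) / (1.20 − 0.24) = 3.5417%
R_f = 4.61% − 0.24 × 3.5417% = 3.7600%
β_Larkin = Cov / Var(R_m) = 0.04742 / 0.02821 = 1.6810
E(R_Larkin) = R_f + β × MRP = 3.7600% + 1.6810 × 3.5417% = 9.71%

9.71%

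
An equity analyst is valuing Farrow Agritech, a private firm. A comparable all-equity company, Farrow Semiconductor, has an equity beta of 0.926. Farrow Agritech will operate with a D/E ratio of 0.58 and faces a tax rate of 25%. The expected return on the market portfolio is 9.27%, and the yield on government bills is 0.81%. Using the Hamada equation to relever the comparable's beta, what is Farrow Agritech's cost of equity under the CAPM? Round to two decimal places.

12.05%

β_L = β_U × [1 + (1 − t)(D/E)] = 0.926 × [1 + (1 − 0.25) × 0.58]
    = 0.926 × [1 + 0.75 × 0.58] = 0.926 × 1.4350 = 1.3288
MRP = 9.27% − 0.81% = 8.46%
E(R) = R_f + β_L × MRP = 0.81% + 1.3288 × 8.46% = 12.05%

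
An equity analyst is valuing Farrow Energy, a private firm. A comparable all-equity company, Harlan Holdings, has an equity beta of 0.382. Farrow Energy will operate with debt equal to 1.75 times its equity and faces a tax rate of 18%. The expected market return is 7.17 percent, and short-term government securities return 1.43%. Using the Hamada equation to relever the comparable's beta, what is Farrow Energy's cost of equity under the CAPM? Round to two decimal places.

β_L = β_U × [1 + (1 − t)(D/E)] = 0.382 × [1 + (1 − 0.18) × 1.75]
    = 0.382 × [1 + 0.82 × 1.75] = 0.382 × 2.4350 = 0.9302
MRP = 7.17% − 1.43% = 5.74%
E(R) = R_f + β_L × MRP = 1.43% + 0.9302 × 5.74% = 6.77%

6.77%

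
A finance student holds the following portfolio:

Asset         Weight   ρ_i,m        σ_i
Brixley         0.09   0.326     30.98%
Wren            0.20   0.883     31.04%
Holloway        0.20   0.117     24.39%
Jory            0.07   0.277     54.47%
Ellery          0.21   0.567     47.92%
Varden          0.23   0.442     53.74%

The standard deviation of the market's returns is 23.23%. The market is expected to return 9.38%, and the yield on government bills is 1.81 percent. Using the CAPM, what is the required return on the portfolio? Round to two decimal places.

β_Brixley = 0.326 × 30.98% / 23.23% = 0.4348
β_Wren = 0.883 × 31.04% / 23.23% = 1.1799
β_Holloway = 0.117 × 24.39% / 23.23% = 0.1228
β_Jory = 0.277 × 54.47% / 23.23% = 0.6495
β_Ellery = 0.567 × 47.92% / 23.23% = 1.1696
β_Varden = 0.442 × 53.74% / 23.23% = 1.0225
β_P = Σ w_i β_i = 0.09×0.4348 + 0.20×1.1799 + 0.20×0.1228 + 0.07×0.6495 + 0.21×1.1696 + 0.23×1.0225 = 0.8259
MRP = 9.38% − 1.81% = 7.57%
E(R_P) = R_f + β_P × MRP = 1.81% + 0.8259 × 7.57% = 8.06%

8.06%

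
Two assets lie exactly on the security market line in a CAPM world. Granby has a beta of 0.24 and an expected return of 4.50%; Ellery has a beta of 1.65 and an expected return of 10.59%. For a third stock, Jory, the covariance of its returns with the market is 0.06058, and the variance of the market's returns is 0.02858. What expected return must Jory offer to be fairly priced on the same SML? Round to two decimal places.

12.62%

MRP = (10.59% − 4.50%) / (1.65 − 0.24) = 4.3191%
R_f = 4.50% − 0.24 × 4.3191% = 3.4634%
β_Jory = Cov / Var(R_m) = 0.06058 / 0.02858 = 2.1197
E(R_Jory) = R_f + β × MRP = 3.4634% + 2.1197 × 4.3191% = 12.62%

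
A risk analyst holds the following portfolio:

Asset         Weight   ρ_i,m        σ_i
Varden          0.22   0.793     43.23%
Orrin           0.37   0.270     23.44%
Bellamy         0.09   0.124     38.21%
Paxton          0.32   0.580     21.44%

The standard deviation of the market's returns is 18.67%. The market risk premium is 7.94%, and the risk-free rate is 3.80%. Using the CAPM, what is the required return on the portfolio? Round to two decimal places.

β_Varden = 0.793 × 43.23% / 18.67% = 1.8362
β_Orrin = 0.270 × 23.44% / 18.67% = 0.3390
β_Bellamy = 0.124 × 38.21% / 18.67% = 0.2538
β_Paxton = 0.580 × 21.44% / 18.67% = 0.6661
β_P = Σ w_i β_i = 0.22×1.8362 + 0.37×0.3390 + 0.09×0.2538 + 0.32×0.6661 = 0.7654
E(R_P) = R_f + β_P × MRP = 3.80% + 0.7654 × 7.94% = 9.88%

9.88%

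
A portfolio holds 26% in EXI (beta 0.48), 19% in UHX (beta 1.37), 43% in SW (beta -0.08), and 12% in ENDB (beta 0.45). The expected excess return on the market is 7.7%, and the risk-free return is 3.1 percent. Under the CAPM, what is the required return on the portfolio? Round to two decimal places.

β_P = Σ w_i β_i = 0.26×0.48 + 0.19×1.37 + 0.43×-0.08 + 0.12×0.45 = 0.4047
E(R_P) = R_f + β_P × MRP = 3.1% + 0.4047 × 7.7% = 6.22%

6.22%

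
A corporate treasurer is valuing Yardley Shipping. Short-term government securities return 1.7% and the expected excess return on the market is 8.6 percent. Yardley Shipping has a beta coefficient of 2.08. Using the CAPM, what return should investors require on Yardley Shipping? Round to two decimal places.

19.59%

E(R) = R_f + β × MRP = 1.7% + 2.08 × 8.6% = 19.59%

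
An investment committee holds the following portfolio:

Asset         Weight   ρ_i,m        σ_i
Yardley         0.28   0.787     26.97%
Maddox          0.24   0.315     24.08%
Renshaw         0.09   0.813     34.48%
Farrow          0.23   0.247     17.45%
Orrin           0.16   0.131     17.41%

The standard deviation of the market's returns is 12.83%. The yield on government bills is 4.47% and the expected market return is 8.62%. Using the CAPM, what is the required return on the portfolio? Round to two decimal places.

β_Yardley = 0.787 × 26.97% / 12.83% = 1.6544
β_Maddox = 0.315 × 24.08% / 12.83% = 0.5912
β_Renshaw = 0.813 × 34.48% / 12.83% = 2.1849
β_Farrow = 0.247 × 17.45% / 12.83% = 0.3359
β_Orrin = 0.131 × 17.41% / 12.83% = 0.1778
β_P = Σ w_i β_i = 0.28×1.6544 + 0.24×0.5912 + 0.09×2.1849 + 0.23×0.3359 + 0.16×0.1778 = 0.9075
MRP = 8.62% − 4.47% = 4.15%
E(R_P) = R_f + β_P × MRP = 4.47% + 0.9075 × 4.15% = 8.24%

8.24%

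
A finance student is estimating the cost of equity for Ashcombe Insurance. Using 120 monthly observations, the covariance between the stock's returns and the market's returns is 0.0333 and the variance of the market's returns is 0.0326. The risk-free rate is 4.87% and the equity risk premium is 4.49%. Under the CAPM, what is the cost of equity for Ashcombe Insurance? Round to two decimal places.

β = Cov(R_i, R_m) / Var(R_m) = 0.0333 / 0.0326 = 1.0215
E(R) = R_f + β × MRP = 4.87% + 1.0215 × 4.49% = 9.46%

9.46%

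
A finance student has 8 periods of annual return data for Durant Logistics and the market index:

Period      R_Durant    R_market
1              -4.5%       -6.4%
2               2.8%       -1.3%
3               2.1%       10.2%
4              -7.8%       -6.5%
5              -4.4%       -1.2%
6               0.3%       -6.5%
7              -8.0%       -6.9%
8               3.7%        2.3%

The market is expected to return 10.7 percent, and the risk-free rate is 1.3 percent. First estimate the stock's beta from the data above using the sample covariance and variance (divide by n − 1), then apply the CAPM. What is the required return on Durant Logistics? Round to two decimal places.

Mean R_i = (-4.5 + 2.8 + 2.1 − 7.8 − 4.4 + 0.3 − 8.0 + 3.7) / 8 = -1.9750%
Mean R_m = (-6.4 − 1.3 + 10.2 − 6.5 − 1.2 − 6.5 − 6.9 + 2.3) / 8 = -2.0375%
Σ(R_i − R̄_i)(R_m − R̄_m) = 132.1275  ⇒  Cov = 132.1275 / 7 = 18.8754
Σ(R_m − R̄_m)² = 252.3188  ⇒  Var(R_m) = 252.3188 / 7 = 36.0455
β = Cov / Var(R_m) = 18.8754 / 36.0455 = 0.5237
MRP = 10.7% − 1.3% = 9.40%
E(R) = R_f + β × MRP = 1.3% + 0.5237 × 9.4% = 6.22%

6.22%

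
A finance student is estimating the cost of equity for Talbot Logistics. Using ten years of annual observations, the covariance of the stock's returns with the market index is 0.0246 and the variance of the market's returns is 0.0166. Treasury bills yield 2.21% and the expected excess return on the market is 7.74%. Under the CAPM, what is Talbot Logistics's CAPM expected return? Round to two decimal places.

β = Cov(R_i, R_m) / Var(R_m) = 0.0246 / 0.0166 = 1.4819
E(R) = R_f + β × MRP = 2.21% + 1.4819 × 7.74% = 13.68%

13.68%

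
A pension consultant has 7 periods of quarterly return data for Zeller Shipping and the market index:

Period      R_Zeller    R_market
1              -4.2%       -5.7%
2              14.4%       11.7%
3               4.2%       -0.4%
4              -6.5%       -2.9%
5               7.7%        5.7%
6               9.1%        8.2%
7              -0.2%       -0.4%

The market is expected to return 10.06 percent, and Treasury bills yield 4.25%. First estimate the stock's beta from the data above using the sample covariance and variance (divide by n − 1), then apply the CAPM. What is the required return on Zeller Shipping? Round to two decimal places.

Mean R_i = (-4.2 + 14.4 + 4.2 − 6.5 + 7.7 + 9.1 − 0.2) / 7 = 3.5000%
Mean R_m = (-5.7 + 11.7 − 0.4 − 2.9 + 5.7 + 8.2 − 0.4) / 7 = 2.3143%
Σ(R_i − R̄_i)(R_m − R̄_m) = 271.4800  ⇒  Cov = 271.4800 / 6 = 45.2467
Σ(R_m − R̄_m)² = 240.3486  ⇒  Var(R_m) = 240.3486 / 6 = 40.0581
β = Cov / Var(R_m) = 45.2467 / 40.0581 = 1.1295
MRP = 10.06% − 4.25% = 5.81%
E(R) = R_f + β × MRP = 4.25% + 1.1295 × 5.81% = 10.81%

10.81%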